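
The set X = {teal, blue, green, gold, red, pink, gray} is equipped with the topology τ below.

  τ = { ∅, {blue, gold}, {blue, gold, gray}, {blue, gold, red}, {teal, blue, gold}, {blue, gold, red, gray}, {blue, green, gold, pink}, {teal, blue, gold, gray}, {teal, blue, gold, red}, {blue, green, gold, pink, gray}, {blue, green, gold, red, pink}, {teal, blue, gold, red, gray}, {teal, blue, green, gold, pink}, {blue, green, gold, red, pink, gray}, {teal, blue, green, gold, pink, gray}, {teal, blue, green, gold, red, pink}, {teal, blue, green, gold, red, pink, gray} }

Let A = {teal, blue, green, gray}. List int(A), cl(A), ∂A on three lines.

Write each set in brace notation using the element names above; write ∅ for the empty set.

open subsets of A: ∅; so int(A) = ∅
closure: X∖int(X∖A) = X∖∅ = {teal, blue, green, gold, red, pink, gray}
∂A = {teal, blue, green, gold, red, pink, gray} minus ∅ = {teal, blue, green, gold, red, pink, gray}

int(A) = ∅
cl(A)  = {teal, blue, green, gold, red, pink, gray}
∂A     = {teal, blue, green, gold, red, pink, gray}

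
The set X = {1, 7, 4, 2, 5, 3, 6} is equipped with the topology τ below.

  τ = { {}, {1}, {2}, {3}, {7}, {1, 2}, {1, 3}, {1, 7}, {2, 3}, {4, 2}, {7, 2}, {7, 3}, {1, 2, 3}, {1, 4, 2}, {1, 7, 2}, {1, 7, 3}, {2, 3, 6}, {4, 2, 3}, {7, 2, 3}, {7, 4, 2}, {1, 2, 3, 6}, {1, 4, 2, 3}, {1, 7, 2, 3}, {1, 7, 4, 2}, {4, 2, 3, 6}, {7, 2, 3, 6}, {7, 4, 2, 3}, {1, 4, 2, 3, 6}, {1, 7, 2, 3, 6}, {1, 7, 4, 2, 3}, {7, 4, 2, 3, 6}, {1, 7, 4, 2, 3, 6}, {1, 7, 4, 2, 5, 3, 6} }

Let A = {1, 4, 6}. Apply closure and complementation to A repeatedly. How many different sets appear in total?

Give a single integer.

cl via duality: int({7, 2, 5, 3}) = {7, 2, 3}, so X∖{7, 2, 3} = {1, 4, 5, 6}
Write k for closure, c for complement:
  1. A     = {1, 4, 6}
  2. kA    = {1, 4, 5, 6}
  3. cA    = {7, 2, 5, 3}
  4. ckA   = {7, 2, 3}
  5. kcA   = {7, 4, 2, 5, 3, 6}
  6. ckcA  = {1}
  7. kckcA = {1, 5}
  8. ckckcA = {7, 4, 2, 3, 6}
applying k or c yields no new set

8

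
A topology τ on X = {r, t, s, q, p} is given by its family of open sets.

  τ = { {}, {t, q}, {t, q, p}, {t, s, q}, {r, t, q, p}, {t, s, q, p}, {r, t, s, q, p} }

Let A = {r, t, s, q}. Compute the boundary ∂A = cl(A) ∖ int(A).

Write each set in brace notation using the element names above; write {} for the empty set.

{r, p}

opens ⊆ A: {}, {t, q}, {t, s, q}; union → int = {t, s, q}
complement {p}; its interior {}; cl(A) = X∖{} = {r, t, s, q, p}
boundary = {r, t, s, q, p} ∖ {t, s, q} = {r, p}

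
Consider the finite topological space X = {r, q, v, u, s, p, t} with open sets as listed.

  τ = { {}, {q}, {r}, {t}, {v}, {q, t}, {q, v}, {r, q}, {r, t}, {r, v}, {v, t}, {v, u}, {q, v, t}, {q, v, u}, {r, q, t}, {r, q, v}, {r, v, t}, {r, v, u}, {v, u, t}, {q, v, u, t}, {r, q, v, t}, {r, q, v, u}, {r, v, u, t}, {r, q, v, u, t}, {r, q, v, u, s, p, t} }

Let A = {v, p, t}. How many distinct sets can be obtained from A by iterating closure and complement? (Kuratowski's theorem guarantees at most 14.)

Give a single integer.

cl via duality: int({r, q, u, s}) = {r, q}, so X∖{r, q} = {v, u, s, p, t}
Write k for closure, c for complement:
  1. A     = {v, p, t}
  2. kA    = {v, u, s, p, t}
  3. cA    = {r, q, u, s}
  4. ckA   = {r, q}
  5. kcA   = {r, q, u, s, p}
  6. kckA  = {r, q, s, p}
  7. ckcA  = {v, t}
  8. ckckA = {v, u, t}
applying k or c yields no new set

8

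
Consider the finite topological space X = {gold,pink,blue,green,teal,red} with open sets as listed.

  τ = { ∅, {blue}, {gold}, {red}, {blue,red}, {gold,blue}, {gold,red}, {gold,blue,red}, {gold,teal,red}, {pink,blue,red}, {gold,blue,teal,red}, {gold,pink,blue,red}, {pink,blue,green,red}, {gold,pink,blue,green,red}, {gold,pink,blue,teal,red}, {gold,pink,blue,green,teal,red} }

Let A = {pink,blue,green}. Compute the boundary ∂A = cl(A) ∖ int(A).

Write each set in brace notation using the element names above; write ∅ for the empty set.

open subsets of A: ∅, {blue}; so int(A) = {blue}
closure: X∖int(X∖A) = X∖{gold,teal,red} = {pink,blue,green}
∂A = {pink,blue,green} minus {blue} = {pink,green}

{pink,green}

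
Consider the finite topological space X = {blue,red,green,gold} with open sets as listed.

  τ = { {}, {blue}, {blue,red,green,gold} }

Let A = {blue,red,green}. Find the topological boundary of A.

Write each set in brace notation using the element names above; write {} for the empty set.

interior: largest open inside A is {blue} (from {}, {blue})
cl via duality: int({gold}) = {}, so X∖{} = {blue,red,green,gold}
cl∖int = {red,green,gold}

{red,green,gold}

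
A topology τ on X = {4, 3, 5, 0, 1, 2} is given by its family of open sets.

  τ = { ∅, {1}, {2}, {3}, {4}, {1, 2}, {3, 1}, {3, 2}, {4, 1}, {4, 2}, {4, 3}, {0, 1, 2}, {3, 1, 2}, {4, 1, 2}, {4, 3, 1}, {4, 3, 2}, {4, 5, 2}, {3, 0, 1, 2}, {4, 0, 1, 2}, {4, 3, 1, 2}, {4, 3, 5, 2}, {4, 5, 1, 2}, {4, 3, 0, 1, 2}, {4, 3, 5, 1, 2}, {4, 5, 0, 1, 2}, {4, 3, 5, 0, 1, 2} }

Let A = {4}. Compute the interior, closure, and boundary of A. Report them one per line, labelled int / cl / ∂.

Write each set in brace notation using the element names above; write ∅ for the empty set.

open subsets of A: ∅, {4}; so int(A) = {4}
closure: X∖int(X∖A) = X∖{3, 0, 1, 2} = {4, 5}
∂A = {4, 5} minus {4} = {5}

int(A) = {4}
cl(A)  = {4, 5}
∂A     = {5}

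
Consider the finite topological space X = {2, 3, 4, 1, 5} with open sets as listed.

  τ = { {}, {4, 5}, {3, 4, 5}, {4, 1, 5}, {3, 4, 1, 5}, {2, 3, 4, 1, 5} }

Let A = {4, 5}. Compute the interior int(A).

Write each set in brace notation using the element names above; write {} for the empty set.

U open, U⊆A: {}, {4, 5}. int(A) = ⋃ = {4, 5}

{4, 5}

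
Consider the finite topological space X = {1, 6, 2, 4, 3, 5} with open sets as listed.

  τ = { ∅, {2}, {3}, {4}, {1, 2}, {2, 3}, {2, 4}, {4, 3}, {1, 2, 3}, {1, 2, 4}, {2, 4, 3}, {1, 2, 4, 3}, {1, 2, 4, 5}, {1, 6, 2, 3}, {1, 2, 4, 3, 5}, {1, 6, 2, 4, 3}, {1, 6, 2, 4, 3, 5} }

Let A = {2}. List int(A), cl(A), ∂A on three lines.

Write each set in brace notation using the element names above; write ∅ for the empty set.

open subsets of A: ∅, {2}; so int(A) = {2}
closure: X∖int(X∖A) = X∖{4, 3} = {1, 6, 2, 5}
∂A = {1, 6, 2, 5} minus {2} = {1, 6, 5}

int(A) = {2}
cl(A)  = {1, 6, 2, 5}
∂A     = {1, 6, 5}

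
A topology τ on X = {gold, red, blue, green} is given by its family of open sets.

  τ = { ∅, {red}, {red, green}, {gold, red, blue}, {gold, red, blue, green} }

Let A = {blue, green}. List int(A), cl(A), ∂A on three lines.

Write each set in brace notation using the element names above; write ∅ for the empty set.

int(A) = ∅
cl(A)  = {gold, blue, green}
∂A     = {gold, blue, green}

U open, U⊆A: ∅. int(A) = ⋃ = ∅
X∖A={gold, red}, int(X∖A)={red}, hence cl(A)={gold, blue, green}
∂A: remove int from cl → {gold, blue, green}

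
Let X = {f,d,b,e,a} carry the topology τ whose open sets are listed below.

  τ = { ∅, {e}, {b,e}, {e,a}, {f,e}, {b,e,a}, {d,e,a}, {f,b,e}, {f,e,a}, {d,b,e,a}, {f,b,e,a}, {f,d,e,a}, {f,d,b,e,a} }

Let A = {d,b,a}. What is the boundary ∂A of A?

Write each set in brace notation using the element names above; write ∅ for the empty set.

U open, U⊆A: ∅. int(A) = ⋃ = ∅
X∖A={f,e}, int(X∖A)={f,e}, hence cl(A)={d,b,a}
∂A: remove int from cl → {d,b,a}

{d,b,a}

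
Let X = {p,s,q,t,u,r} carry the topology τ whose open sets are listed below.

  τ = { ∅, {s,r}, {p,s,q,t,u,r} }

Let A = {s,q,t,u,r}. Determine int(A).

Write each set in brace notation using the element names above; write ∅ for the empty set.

{s,r}

interior: largest open inside A is {s,r} (from ∅, {s,r})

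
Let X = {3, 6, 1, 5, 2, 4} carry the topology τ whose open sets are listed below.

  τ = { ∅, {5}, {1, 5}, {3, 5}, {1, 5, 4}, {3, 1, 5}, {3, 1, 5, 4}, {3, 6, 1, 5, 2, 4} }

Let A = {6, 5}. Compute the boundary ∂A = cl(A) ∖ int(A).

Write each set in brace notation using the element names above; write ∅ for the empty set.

{3, 6, 1, 2, 4}

opens ⊆ A: ∅, {5}; union → int = {5}
complement {3, 1, 2, 4}; its interior ∅; cl(A) = X∖∅ = {3, 6, 1, 5, 2, 4}
boundary = {3, 6, 1, 5, 2, 4} ∖ {5} = {3, 6, 1, 2, 4}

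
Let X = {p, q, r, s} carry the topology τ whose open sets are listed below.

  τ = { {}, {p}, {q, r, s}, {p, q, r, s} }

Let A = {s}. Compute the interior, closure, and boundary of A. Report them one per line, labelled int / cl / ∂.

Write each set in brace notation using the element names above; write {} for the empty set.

open subsets of A: {}; so int(A) = {}
closure: X∖int(X∖A) = X∖{p} = {q, r, s}
∂A = {q, r, s} minus {} = {q, r, s}

int(A) = {}
cl(A)  = {q, r, s}
∂A     = {q, r, s}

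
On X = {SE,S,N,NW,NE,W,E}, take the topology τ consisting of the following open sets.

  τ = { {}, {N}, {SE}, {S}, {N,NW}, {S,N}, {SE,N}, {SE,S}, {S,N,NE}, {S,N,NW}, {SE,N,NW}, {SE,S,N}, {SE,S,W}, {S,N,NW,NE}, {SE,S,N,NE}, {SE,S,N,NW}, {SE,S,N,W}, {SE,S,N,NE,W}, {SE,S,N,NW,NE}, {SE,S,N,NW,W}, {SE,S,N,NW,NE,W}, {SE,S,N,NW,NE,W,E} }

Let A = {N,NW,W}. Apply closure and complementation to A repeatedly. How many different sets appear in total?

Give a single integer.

8

complement {SE,S,NE,E}; its interior {SE,S}; cl(A) = X∖{SE,S} = {N,NW,NE,W,E}
With k = closure, c = complement:
  1. A     = {N,NW,W}
  2. kA    = {N,NW,NE,W,E}
  3. cA    = {SE,S,NE,E}
  4. ckA   = {SE,S}
  5. kcA   = {SE,S,NE,W,E}
  6. ckcA  = {N,NW}
  7. kckcA = {N,NW,NE,E}
  8. ckckcA = {SE,S,W}
k, c of each give nothing new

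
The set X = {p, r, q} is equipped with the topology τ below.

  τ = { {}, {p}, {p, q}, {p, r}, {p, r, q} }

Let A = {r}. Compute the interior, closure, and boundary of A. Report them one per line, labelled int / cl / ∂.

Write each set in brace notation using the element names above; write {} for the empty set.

open subsets of A: {}; so int(A) = {}
closure: X∖int(X∖A) = X∖{p, q} = {r}
∂A = {r} minus {} = {r}

int(A) = {}
cl(A)  = {r}
∂A     = {r}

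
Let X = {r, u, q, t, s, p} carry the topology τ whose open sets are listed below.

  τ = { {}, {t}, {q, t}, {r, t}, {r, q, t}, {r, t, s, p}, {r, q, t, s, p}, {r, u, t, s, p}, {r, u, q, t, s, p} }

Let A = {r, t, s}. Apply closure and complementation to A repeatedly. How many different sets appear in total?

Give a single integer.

6

closure: X∖int(X∖A) = X∖{} = {r, u, q, t, s, p}
Let k=closure and c=complement:
  1. A     = {r, t, s}
  2. kA    = {r, u, q, t, s, p}
  3. cA    = {u, q, p}
  4. ckA   = {}
  5. kcA   = {u, q, s, p}
  6. ckcA  = {r, t}
— saturated at 6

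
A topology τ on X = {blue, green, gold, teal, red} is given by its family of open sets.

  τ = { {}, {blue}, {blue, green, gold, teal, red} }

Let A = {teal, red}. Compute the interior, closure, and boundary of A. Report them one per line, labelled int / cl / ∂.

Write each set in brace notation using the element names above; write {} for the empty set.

interior: largest open inside A is {} (from {})
cl via duality: int({blue, green, gold}) = {blue}, so X∖{blue} = {green, gold, teal, red}
cl∖int = {green, gold, teal, red}

int(A) = {}
cl(A)  = {green, gold, teal, red}
∂A     = {green, gold, teal, red}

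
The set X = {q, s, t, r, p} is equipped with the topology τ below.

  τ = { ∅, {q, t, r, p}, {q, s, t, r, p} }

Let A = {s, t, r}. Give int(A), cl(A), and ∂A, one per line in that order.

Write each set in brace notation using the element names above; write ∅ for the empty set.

U open, U⊆A: ∅. int(A) = ⋃ = ∅
X∖A={q, p}, int(X∖A)=∅, hence cl(A)={q, s, t, r, p}
∂A: remove int from cl → {q, s, t, r, p}

int(A) = ∅
cl(A)  = {q, s, t, r, p}
∂A     = {q, s, t, r, p}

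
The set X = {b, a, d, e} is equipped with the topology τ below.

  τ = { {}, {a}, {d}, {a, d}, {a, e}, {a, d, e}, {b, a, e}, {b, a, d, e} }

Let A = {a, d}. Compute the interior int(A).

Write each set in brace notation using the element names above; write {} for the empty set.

U open, U⊆A: {}, {d}, {a}, {a, d}. int(A) = ⋃ = {a, d}

{a, d}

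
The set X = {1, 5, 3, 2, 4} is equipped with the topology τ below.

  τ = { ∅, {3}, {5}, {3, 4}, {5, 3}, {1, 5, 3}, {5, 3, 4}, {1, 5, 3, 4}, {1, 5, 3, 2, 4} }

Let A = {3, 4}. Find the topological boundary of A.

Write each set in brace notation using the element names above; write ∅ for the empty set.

{1, 2}

U open, U⊆A: ∅, {3}, {3, 4}. int(A) = ⋃ = {3, 4}
X∖A={1, 5, 2}, int(X∖A)={5}, hence cl(A)={1, 3, 2, 4}
∂A: remove int from cl → {1, 2}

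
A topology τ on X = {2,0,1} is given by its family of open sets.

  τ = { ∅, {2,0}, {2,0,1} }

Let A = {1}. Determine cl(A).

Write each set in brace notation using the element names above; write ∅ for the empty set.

X∖A={2,0}, int(X∖A)={2,0}, hence cl(A)={1}

{1}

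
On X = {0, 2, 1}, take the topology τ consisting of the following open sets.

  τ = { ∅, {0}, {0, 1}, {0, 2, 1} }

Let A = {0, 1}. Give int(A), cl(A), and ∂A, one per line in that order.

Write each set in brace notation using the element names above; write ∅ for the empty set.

U open, U⊆A: ∅, {0}, {0, 1}. int(A) = ⋃ = {0, 1}
X∖A={2}, int(X∖A)=∅, hence cl(A)={0, 2, 1}
∂A: remove int from cl → {2}

int(A) = {0, 1}
cl(A)  = {0, 2, 1}
∂A     = {2}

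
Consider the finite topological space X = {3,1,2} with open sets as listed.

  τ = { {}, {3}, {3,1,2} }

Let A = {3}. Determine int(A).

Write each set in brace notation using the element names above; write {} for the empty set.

{3}

U open, U⊆A: {}, {3}. int(A) = ⋃ = {3}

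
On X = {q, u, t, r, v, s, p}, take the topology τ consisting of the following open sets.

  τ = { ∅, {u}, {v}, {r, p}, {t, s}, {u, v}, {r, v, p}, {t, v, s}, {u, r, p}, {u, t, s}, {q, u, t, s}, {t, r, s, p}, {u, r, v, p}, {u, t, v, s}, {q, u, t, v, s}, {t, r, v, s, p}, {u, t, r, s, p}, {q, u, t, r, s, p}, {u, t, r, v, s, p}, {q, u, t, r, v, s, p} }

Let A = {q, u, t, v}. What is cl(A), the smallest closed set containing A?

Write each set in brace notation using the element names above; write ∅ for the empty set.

{q, u, t, v, s}

closure: X∖int(X∖A) = X∖{r, p} = {q, u, t, v, s}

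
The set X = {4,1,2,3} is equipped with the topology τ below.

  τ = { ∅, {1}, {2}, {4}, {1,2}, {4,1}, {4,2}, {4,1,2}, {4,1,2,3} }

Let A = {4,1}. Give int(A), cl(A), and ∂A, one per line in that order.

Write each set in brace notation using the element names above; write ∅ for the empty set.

U open, U⊆A: ∅, {4}, {1}, {4,1}. int(A) = ⋃ = {4,1}
X∖A={2,3}, int(X∖A)={2}, hence cl(A)={4,1,3}
∂A: remove int from cl → {3}

int(A) = {4,1}
cl(A)  = {4,1,3}
∂A     = {3}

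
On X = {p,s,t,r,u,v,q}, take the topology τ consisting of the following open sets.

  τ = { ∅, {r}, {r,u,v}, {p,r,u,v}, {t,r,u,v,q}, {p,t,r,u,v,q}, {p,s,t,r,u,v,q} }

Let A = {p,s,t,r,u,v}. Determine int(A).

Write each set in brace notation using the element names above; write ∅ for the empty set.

{p,r,u,v}

open subsets of A: ∅, {r}, {r,u,v}, {p,r,u,v}; so int(A) = {p,r,u,v}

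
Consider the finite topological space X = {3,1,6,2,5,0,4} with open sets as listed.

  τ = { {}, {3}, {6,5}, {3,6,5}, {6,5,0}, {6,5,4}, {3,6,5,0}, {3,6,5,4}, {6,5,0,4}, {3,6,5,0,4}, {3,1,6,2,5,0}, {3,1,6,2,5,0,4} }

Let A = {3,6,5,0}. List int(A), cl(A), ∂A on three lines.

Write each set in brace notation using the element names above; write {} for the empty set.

int(A) = {3,6,5,0}
cl(A)  = {3,1,6,2,5,0,4}
∂A     = {1,2,4}

opens ⊆ A: {}, {3}, {6,5}, {3,6,5}, {6,5,0}, {3,6,5,0}; union → int = {3,6,5,0}
complement {1,2,4}; its interior {}; cl(A) = X∖{} = {3,1,6,2,5,0,4}
boundary = {3,1,6,2,5,0,4} ∖ {3,6,5,0} = {1,2,4}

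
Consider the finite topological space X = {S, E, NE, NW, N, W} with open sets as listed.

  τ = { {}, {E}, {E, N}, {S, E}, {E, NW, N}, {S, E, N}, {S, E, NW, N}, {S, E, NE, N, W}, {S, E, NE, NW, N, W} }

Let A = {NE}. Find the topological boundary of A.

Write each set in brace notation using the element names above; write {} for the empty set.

{NE, W}

interior: largest open inside A is {} (from {})
cl via duality: int({S, E, NW, N, W}) = {S, E, NW, N}, so X∖{S, E, NW, N} = {NE, W}
cl∖int = {NE, W}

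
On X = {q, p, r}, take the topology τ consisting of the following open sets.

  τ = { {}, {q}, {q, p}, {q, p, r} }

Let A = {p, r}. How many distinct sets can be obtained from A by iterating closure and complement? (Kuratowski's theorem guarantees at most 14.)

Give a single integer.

X∖A={q}, int(X∖A)={q}, hence cl(A)={p, r}
Orbit (k=closure, c=complement):
  1. A     = {p, r}
  2. cA    = {q}
  3. kcA   = {q, p, r}
  4. ckcA  = {}
(closed under both — stop)

4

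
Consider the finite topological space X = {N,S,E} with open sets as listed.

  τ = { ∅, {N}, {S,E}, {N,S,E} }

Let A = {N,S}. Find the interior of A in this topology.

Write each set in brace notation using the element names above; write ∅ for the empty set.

open subsets of A: ∅, {N}; so int(A) = {N}

{N}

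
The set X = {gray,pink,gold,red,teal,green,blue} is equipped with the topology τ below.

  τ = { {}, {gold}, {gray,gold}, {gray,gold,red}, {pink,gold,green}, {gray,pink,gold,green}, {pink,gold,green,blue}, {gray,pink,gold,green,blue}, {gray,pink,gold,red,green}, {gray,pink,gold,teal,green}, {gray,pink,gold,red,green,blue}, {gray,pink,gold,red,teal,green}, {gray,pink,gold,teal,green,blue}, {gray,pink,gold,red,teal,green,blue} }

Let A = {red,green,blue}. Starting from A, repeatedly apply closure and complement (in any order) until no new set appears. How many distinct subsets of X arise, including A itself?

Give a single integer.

6

complement {gray,pink,gold,teal}; its interior {gray,gold}; cl(A) = X∖{gray,gold} = {pink,red,teal,green,blue}
With k = closure, c = complement:
  1. A     = {red,green,blue}
  2. kA    = {pink,red,teal,green,blue}
  3. cA    = {gray,pink,gold,teal}
  4. ckA   = {gray,gold}
  5. kcA   = {gray,pink,gold,red,teal,green,blue}
  6. ckcA  = {}
k, c of each give nothing new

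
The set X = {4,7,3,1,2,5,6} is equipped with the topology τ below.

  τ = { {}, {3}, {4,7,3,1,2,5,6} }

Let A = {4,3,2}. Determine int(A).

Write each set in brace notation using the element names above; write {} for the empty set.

interior: largest open inside A is {3} (from {}, {3})

{3}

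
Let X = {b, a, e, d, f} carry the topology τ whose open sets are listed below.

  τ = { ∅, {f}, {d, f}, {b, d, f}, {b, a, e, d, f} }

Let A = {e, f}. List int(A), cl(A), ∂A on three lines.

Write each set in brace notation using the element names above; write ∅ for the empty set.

U open, U⊆A: ∅, {f}. int(A) = ⋃ = {f}
X∖A={b, a, d}, int(X∖A)=∅, hence cl(A)={b, a, e, d, f}
∂A: remove int from cl → {b, a, e, d}

int(A) = {f}
cl(A)  = {b, a, e, d, f}
∂A     = {b, a, e, d}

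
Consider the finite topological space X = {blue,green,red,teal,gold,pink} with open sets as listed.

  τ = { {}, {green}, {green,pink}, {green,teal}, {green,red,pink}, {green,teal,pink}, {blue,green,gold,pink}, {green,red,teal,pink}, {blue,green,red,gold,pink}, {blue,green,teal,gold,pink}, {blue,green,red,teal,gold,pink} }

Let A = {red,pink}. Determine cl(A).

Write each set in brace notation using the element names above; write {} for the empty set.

closure: X∖int(X∖A) = X∖{green,teal} = {blue,red,gold,pink}

{blue,red,gold,pink}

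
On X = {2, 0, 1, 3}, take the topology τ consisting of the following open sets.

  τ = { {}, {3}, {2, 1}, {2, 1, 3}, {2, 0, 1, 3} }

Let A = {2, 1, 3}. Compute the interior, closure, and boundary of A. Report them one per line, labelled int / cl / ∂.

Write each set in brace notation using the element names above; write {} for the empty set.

int(A) = {2, 1, 3}
cl(A)  = {2, 0, 1, 3}
∂A     = {0}

open subsets of A: {}, {3}, {2, 1}, {2, 1, 3}; so int(A) = {2, 1, 3}
closure: X∖int(X∖A) = X∖{} = {2, 0, 1, 3}
∂A = {2, 0, 1, 3} minus {2, 1, 3} = {0}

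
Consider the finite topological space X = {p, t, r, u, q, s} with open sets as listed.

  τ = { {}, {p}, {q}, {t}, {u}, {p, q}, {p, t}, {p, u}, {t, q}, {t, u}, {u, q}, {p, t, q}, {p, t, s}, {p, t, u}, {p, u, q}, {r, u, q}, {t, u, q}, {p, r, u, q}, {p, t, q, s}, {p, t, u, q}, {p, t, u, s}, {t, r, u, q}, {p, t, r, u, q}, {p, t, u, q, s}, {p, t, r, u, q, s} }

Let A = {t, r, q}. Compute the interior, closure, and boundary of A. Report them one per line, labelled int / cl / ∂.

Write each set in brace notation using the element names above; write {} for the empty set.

open subsets of A: {}, {t}, {q}, {t, q}; so int(A) = {t, q}
closure: X∖int(X∖A) = X∖{p, u} = {t, r, q, s}
∂A = {t, r, q, s} minus {t, q} = {r, s}

int(A) = {t, q}
cl(A)  = {t, r, q, s}
∂A     = {r, s}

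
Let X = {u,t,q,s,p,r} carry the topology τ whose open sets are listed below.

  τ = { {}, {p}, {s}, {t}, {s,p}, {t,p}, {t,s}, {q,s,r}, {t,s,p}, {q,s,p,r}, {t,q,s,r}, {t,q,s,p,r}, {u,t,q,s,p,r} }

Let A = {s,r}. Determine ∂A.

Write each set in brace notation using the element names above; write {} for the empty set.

{u,q,r}

U open, U⊆A: {}, {s}. int(A) = ⋃ = {s}
X∖A={u,t,q,p}, int(X∖A)={t,p}, hence cl(A)={u,q,s,r}
∂A: remove int from cl → {u,q,r}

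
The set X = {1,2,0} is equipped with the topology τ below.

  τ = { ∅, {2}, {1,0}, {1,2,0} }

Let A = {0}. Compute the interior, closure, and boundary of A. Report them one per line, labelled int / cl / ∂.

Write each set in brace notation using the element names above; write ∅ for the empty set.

int(A) = ∅
cl(A)  = {1,0}
∂A     = {1,0}

interior: largest open inside A is ∅ (from ∅)
cl via duality: int({1,2}) = {2}, so X∖{2} = {1,0}
cl∖int = {1,0}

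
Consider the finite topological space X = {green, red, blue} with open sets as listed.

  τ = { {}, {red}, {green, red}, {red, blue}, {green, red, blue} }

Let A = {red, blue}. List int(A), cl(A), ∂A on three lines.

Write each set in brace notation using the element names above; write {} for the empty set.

int(A) = {red, blue}
cl(A)  = {green, red, blue}
∂A     = {green}

opens ⊆ A: {}, {red}, {red, blue}; union → int = {red, blue}
complement {green}; its interior {}; cl(A) = X∖{} = {green, red, blue}
boundary = {green, red, blue} ∖ {red, blue} = {green}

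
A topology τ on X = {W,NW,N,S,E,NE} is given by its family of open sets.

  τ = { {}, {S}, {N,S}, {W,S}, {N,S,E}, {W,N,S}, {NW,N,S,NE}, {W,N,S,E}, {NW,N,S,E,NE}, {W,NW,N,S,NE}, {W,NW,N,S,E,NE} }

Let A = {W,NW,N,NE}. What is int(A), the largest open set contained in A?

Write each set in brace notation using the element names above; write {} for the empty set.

interior: largest open inside A is {} (from {})

{}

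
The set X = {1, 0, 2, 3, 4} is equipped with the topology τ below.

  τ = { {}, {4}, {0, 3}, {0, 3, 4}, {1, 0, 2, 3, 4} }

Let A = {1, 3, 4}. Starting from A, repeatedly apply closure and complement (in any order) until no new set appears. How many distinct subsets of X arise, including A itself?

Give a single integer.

complement {0, 2}; its interior {}; cl(A) = X∖{} = {1, 0, 2, 3, 4}
With k = closure, c = complement:
  1. A     = {1, 3, 4}
  2. kA    = {1, 0, 2, 3, 4}
  3. cA    = {0, 2}
  4. ckA   = {}
  5. kcA   = {1, 0, 2, 3}
  6. ckcA  = {4}
  7. kckcA = {1, 2, 4}
  8. ckckcA = {0, 3}
k, c of each give nothing new

8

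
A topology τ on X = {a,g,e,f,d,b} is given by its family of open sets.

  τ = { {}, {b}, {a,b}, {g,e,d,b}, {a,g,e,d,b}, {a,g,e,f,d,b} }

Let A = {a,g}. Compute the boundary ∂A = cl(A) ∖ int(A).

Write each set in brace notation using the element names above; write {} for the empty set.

{a,g,e,f,d}

opens ⊆ A: {}; union → int = {}
complement {e,f,d,b}; its interior {b}; cl(A) = X∖{b} = {a,g,e,f,d}
boundary = {a,g,e,f,d} ∖ {} = {a,g,e,f,d}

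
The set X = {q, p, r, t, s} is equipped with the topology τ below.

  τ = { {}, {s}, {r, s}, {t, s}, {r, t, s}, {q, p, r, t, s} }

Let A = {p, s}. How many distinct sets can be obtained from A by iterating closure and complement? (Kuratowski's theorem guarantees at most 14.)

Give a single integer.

complement {q, r, t}; its interior {}; cl(A) = X∖{} = {q, p, r, t, s}
With k = closure, c = complement:
  1. A     = {p, s}
  2. kA    = {q, p, r, t, s}
  3. cA    = {q, r, t}
  4. ckA   = {}
  5. kcA   = {q, p, r, t}
  6. ckcA  = {s}
k, c of each give nothing new

6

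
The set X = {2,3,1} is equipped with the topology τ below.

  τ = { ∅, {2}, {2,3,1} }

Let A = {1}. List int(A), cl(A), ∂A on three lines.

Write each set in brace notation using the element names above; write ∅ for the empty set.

open subsets of A: ∅; so int(A) = ∅
closure: X∖int(X∖A) = X∖{2} = {3,1}
∂A = {3,1} minus ∅ = {3,1}

int(A) = ∅
cl(A)  = {3,1}
∂A     = {3,1}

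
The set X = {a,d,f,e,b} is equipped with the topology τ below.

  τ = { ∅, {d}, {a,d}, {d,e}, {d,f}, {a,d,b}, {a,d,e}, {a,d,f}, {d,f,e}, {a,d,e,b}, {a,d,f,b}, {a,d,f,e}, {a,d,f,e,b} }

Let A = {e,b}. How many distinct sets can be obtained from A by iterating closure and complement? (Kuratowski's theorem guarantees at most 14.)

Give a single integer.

X∖A={a,d,f}, int(X∖A)={a,d,f}, hence cl(A)={e,b}
Orbit (k=closure, c=complement):
  1. A     = {e,b}
  2. cA    = {a,d,f}
  3. kcA   = {a,d,f,e,b}
  4. ckcA  = ∅
(closed under both — stop)

4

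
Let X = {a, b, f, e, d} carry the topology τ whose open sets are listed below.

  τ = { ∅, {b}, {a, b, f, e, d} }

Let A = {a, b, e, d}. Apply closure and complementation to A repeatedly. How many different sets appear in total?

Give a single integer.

6

X∖A={f}, int(X∖A)=∅, hence cl(A)={a, b, f, e, d}
Orbit (k=closure, c=complement):
  1. A     = {a, b, e, d}
  2. kA    = {a, b, f, e, d}
  3. cA    = {f}
  4. ckA   = ∅
  5. kcA   = {a, f, e, d}
  6. ckcA  = {b}
(closed under both — stop)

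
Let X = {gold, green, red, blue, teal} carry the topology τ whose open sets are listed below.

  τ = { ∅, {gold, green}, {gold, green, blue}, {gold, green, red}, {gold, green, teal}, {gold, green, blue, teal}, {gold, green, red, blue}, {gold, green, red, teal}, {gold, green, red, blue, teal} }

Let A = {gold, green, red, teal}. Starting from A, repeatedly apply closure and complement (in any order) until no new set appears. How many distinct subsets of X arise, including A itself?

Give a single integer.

closure: X∖int(X∖A) = X∖∅ = {gold, green, red, blue, teal}
Let k=closure and c=complement:
  1. A     = {gold, green, red, teal}
  2. kA    = {gold, green, red, blue, teal}
  3. cA    = {blue}
  4. ckA   = ∅
— saturated at 4

4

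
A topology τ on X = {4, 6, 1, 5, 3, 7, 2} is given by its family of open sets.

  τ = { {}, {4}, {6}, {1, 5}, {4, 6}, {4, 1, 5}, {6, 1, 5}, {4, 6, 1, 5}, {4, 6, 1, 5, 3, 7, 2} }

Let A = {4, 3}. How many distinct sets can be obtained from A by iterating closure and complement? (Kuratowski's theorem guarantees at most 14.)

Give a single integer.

cl via duality: int({6, 1, 5, 7, 2}) = {6, 1, 5}, so X∖{6, 1, 5} = {4, 3, 7, 2}
Write k for closure, c for complement:
  1. A     = {4, 3}
  2. kA    = {4, 3, 7, 2}
  3. cA    = {6, 1, 5, 7, 2}
  4. ckA   = {6, 1, 5}
  5. kcA   = {6, 1, 5, 3, 7, 2}
  6. ckcA  = {4}
applying k or c yields no new set

6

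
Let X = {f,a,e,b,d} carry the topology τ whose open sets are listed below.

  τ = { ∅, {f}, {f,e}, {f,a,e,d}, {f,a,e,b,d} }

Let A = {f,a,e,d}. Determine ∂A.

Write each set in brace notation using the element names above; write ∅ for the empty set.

{b}

open subsets of A: ∅, {f}, {f,e}, {f,a,e,d}; so int(A) = {f,a,e,d}
closure: X∖int(X∖A) = X∖∅ = {f,a,e,b,d}
∂A = {f,a,e,b,d} minus {f,a,e,d} = {b}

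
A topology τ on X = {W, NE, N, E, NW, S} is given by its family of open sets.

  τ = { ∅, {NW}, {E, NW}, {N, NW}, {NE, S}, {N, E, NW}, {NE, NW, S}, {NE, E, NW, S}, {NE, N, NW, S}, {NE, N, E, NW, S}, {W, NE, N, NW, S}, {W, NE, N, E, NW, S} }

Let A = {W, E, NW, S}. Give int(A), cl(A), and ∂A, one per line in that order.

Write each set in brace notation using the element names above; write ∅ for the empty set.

opens ⊆ A: ∅, {NW}, {E, NW}; union → int = {E, NW}
complement {NE, N}; its interior ∅; cl(A) = X∖∅ = {W, NE, N, E, NW, S}
boundary = {W, NE, N, E, NW, S} ∖ {E, NW} = {W, NE, N, S}

int(A) = {E, NW}
cl(A)  = {W, NE, N, E, NW, S}
∂A     = {W, NE, N, S}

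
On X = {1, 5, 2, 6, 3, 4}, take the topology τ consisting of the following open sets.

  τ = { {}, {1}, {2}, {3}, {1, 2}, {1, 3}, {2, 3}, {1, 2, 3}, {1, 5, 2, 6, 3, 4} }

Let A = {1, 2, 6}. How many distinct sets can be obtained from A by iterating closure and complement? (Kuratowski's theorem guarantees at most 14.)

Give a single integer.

6

closure: X∖int(X∖A) = X∖{3} = {1, 5, 2, 6, 4}
Let k=closure and c=complement:
  1. A     = {1, 2, 6}
  2. kA    = {1, 5, 2, 6, 4}
  3. cA    = {5, 3, 4}
  4. ckA   = {3}
  5. kcA   = {5, 6, 3, 4}
  6. ckcA  = {1, 2}
— saturated at 6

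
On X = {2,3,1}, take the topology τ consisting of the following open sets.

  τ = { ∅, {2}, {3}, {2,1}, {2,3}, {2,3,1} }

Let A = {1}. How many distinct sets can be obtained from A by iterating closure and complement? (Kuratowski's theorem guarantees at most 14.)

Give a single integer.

X∖A={2,3}, int(X∖A)={2,3}, hence cl(A)={1}
Orbit (k=closure, c=complement):
  1. A     = {1}
  2. cA    = {2,3}
  3. kcA   = {2,3,1}
  4. ckcA  = ∅
(closed under both — stop)

4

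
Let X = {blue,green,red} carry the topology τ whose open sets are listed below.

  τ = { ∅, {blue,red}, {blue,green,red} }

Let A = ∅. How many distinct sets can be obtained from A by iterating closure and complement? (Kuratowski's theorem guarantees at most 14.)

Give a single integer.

X∖A={blue,green,red}, int(X∖A)={blue,green,red}, hence cl(A)=∅
Orbit (k=closure, c=complement):
  1. A     = ∅
  2. cA    = {blue,green,red}
(closed under both — stop)

2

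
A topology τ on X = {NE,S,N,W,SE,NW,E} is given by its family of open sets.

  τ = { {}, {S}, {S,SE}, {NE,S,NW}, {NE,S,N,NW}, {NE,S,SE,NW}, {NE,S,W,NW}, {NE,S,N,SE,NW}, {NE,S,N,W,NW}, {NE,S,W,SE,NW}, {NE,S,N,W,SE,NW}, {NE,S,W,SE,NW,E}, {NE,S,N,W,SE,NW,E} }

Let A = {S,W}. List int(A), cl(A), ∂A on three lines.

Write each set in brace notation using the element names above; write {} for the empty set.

int(A) = {S}
cl(A)  = {NE,S,N,W,SE,NW,E}
∂A     = {NE,N,W,SE,NW,E}

interior: largest open inside A is {S} (from {}, {S})
cl via duality: int({NE,N,SE,NW,E}) = {}, so X∖{} = {NE,S,N,W,SE,NW,E}
cl∖int = {NE,N,W,SE,NW,E}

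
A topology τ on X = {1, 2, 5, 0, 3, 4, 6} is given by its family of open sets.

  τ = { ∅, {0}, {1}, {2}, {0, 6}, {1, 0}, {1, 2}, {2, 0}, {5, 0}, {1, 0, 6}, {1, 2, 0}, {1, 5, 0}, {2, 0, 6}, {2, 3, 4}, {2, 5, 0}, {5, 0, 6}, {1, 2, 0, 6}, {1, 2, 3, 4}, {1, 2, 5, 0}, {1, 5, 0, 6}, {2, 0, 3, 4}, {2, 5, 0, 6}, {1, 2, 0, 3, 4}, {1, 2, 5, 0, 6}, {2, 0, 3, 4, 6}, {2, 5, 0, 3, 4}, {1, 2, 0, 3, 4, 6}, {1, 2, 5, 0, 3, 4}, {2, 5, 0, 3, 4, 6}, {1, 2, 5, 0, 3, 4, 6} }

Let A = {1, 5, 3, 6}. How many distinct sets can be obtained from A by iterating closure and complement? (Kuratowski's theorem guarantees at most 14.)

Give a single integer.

6

complement {2, 0, 4}; its interior {2, 0}; cl(A) = X∖{2, 0} = {1, 5, 3, 4, 6}
With k = closure, c = complement:
  1. A     = {1, 5, 3, 6}
  2. kA    = {1, 5, 3, 4, 6}
  3. cA    = {2, 0, 4}
  4. ckA   = {2, 0}
  5. kcA   = {2, 5, 0, 3, 4, 6}
  6. ckcA  = {1}
k, c of each give nothing new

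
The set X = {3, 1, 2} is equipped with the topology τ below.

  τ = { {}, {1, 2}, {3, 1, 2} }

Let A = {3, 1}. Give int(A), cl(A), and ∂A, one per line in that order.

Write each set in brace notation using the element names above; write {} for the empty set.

int(A) = {}
cl(A)  = {3, 1, 2}
∂A     = {3, 1, 2}

U open, U⊆A: {}. int(A) = ⋃ = {}
X∖A={2}, int(X∖A)={}, hence cl(A)={3, 1, 2}
∂A: remove int from cl → {3, 1, 2}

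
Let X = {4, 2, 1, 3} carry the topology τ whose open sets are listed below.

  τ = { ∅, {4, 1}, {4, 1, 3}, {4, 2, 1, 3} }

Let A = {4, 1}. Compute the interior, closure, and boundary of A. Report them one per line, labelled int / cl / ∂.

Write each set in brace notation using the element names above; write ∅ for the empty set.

int(A) = {4, 1}
cl(A)  = {4, 2, 1, 3}
∂A     = {2, 3}

interior: largest open inside A is {4, 1} (from ∅, {4, 1})
cl via duality: int({2, 3}) = ∅, so X∖∅ = {4, 2, 1, 3}
cl∖int = {2, 3}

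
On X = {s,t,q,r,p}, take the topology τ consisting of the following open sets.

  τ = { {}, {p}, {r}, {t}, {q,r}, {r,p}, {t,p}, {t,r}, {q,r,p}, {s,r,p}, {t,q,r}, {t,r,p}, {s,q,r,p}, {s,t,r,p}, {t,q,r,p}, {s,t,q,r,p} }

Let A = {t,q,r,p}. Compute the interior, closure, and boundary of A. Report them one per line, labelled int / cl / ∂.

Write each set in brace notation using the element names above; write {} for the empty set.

int(A) = {t,q,r,p}
cl(A)  = {s,t,q,r,p}
∂A     = {s}

opens ⊆ A: {}, {t}, {p}, {r}, {q,r}, {t,p}, {r,p}, {t,r}, {t,q,r}, {t,r,p}, {q,r,p}, {t,q,r,p}; union → int = {t,q,r,p}
complement {s}; its interior {}; cl(A) = X∖{} = {s,t,q,r,p}
boundary = {s,t,q,r,p} ∖ {t,q,r,p} = {s}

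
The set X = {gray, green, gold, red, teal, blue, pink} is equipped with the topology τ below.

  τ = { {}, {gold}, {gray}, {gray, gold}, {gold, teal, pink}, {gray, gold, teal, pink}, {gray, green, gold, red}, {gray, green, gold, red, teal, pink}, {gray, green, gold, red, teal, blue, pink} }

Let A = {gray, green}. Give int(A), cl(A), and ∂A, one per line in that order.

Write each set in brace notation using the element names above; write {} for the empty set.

int(A) = {gray}
cl(A)  = {gray, green, red, blue}
∂A     = {green, red, blue}

interior: largest open inside A is {gray} (from {}, {gray})
cl via duality: int({gold, red, teal, blue, pink}) = {gold, teal, pink}, so X∖{gold, teal, pink} = {gray, green, red, blue}
cl∖int = {green, red, blue}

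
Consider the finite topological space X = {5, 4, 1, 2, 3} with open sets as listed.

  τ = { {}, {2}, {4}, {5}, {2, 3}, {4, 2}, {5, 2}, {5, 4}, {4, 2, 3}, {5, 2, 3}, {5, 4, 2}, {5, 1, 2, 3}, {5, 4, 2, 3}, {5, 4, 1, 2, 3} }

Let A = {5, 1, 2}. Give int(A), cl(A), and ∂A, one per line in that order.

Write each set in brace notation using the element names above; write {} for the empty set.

interior: largest open inside A is {5, 2} (from {}, {2}, {5}, {5, 2})
cl via duality: int({4, 3}) = {4}, so X∖{4} = {5, 1, 2, 3}
cl∖int = {1, 3}

int(A) = {5, 2}
cl(A)  = {5, 1, 2, 3}
∂A     = {1, 3}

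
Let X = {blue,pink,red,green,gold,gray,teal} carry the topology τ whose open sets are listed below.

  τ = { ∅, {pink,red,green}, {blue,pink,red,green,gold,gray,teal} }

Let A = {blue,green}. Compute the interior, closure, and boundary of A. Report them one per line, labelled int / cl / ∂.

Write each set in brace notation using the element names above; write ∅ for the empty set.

int(A) = ∅
cl(A)  = {blue,pink,red,green,gold,gray,teal}
∂A     = {blue,pink,red,green,gold,gray,teal}

interior: largest open inside A is ∅ (from ∅)
cl via duality: int({pink,red,gold,gray,teal}) = ∅, so X∖∅ = {blue,pink,red,green,gold,gray,teal}
cl∖int = {blue,pink,red,green,gold,gray,teal}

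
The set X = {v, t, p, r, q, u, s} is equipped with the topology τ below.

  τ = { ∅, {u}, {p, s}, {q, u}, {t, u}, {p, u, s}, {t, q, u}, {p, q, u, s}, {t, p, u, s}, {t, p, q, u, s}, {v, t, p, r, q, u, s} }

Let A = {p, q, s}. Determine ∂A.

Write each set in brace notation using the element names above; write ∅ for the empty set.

{v, r, q}

U open, U⊆A: ∅, {p, s}. int(A) = ⋃ = {p, s}
X∖A={v, t, r, u}, int(X∖A)={t, u}, hence cl(A)={v, p, r, q, s}
∂A: remove int from cl → {v, r, q}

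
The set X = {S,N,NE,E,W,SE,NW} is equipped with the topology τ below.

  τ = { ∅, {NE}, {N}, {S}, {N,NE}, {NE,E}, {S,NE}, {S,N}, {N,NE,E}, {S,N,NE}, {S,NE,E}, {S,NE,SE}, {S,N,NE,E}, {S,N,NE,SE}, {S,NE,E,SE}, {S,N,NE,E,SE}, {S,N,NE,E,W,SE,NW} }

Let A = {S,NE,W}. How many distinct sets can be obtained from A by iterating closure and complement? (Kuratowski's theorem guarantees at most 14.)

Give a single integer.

complement {N,E,SE,NW}; its interior {N}; cl(A) = X∖{N} = {S,NE,E,W,SE,NW}
With k = closure, c = complement:
  1. A     = {S,NE,W}
  2. kA    = {S,NE,E,W,SE,NW}
  3. cA    = {N,E,SE,NW}
  4. ckA   = {N}
  5. kcA   = {N,E,W,SE,NW}
  6. kckA  = {N,W,NW}
  7. ckcA  = {S,NE}
  8. ckckA = {S,NE,E,SE}
k, c of each give nothing new

8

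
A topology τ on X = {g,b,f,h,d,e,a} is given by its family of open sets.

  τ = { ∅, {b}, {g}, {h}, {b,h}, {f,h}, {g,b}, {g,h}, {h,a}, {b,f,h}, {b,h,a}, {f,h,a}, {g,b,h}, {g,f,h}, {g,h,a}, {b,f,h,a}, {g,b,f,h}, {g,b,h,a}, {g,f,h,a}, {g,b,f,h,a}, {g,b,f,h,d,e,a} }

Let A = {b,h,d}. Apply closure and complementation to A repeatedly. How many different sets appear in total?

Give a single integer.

8

cl via duality: int({g,f,e,a}) = {g}, so X∖{g} = {b,f,h,d,e,a}
Write k for closure, c for complement:
  1. A     = {b,h,d}
  2. kA    = {b,f,h,d,e,a}
  3. cA    = {g,f,e,a}
  4. ckA   = {g}
  5. kcA   = {g,f,d,e,a}
  6. kckA  = {g,d,e}
  7. ckcA  = {b,h}
  8. ckckA = {b,f,h,a}
applying k or c yields no new set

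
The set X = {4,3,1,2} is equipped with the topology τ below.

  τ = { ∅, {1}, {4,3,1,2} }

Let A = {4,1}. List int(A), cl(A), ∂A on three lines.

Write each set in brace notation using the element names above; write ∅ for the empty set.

int(A) = {1}
cl(A)  = {4,3,1,2}
∂A     = {4,3,2}

interior: largest open inside A is {1} (from ∅, {1})
cl via duality: int({3,2}) = ∅, so X∖∅ = {4,3,1,2}
cl∖int = {4,3,2}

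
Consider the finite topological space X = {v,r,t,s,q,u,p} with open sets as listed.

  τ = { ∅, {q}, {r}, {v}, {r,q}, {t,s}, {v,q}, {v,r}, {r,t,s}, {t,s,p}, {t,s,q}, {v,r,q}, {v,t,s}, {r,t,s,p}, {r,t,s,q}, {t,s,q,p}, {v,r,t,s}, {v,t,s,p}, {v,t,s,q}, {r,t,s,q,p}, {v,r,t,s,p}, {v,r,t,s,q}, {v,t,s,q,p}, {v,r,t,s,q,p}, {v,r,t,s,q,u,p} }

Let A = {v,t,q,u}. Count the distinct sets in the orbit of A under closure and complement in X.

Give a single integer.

10

closure: X∖int(X∖A) = X∖{r} = {v,t,s,q,u,p}
Let k=closure and c=complement:
  1. A     = {v,t,q,u}
  2. kA    = {v,t,s,q,u,p}
  3. cA    = {r,s,p}
  4. ckA   = {r}
  5. kcA   = {r,t,s,u,p}
  6. kckA  = {r,u}
  7. ckcA  = {v,q}
  8. ckckA = {v,t,s,q,p}
  9. kckcA = {v,q,u}
  10. ckckcA = {r,t,s,p}
— saturated at 10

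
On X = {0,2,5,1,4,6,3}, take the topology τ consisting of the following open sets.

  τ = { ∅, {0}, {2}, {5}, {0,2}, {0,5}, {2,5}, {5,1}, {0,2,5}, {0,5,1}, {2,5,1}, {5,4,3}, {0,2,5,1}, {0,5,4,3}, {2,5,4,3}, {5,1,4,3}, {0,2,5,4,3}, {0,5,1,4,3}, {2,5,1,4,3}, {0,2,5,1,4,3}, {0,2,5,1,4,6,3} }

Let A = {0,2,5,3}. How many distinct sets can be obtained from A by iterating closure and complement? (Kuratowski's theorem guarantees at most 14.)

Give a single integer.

6

complement {1,4,6}; its interior ∅; cl(A) = X∖∅ = {0,2,5,1,4,6,3}
With k = closure, c = complement:
  1. A     = {0,2,5,3}
  2. kA    = {0,2,5,1,4,6,3}
  3. cA    = {1,4,6}
  4. ckA   = ∅
  5. kcA   = {1,4,6,3}
  6. ckcA  = {0,2,5}
k, c of each give nothing new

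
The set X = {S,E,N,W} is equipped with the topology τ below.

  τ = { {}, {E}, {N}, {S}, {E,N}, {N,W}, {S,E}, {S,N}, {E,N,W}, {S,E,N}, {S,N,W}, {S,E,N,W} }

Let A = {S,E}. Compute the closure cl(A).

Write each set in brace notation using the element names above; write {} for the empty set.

{S,E}

X∖A={N,W}, int(X∖A)={N,W}, hence cl(A)={S,E}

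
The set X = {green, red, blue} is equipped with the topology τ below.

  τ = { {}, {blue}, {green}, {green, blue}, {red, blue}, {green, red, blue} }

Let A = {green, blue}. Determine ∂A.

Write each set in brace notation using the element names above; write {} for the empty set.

{red}

interior: largest open inside A is {green, blue} (from {}, {blue}, {green}, {green, blue})
cl via duality: int({red}) = {}, so X∖{} = {green, red, blue}
cl∖int = {red}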